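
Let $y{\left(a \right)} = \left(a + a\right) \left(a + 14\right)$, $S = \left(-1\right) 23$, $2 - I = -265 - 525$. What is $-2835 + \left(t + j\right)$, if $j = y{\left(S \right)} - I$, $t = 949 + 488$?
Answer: $-1776$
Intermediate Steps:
$I = 792$ ($I = 2 - \left(-265 - 525\right) = 2 - -790 = 2 + 790 = 792$)
$S = -23$
$y{\left(a \right)} = 2 a \left(14 + a\right)$
$t = 1437$
$j = -378$ ($j = 2 \left(-23\right) \left(14 - 23\right) - 792 = 2 \left(-23\right) \left(-9\right) - 792 = 414 - 792 = -378$)
$-2835 + \left(t + j\right) = -2835 + \left(1437 - 378\right) = -2835 + 1059 = -1776$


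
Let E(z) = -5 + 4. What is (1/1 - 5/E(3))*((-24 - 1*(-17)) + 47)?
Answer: 240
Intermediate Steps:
E(z) = -1
(1/1 - 5/E(3))*((-24 - 1*(-17)) + 47) = (1/1 - 5/(-1))*((-24 - 1*(-17)) + 47) = (1*1 - 5*(-1))*((-24 + 17) + 47) = (1 + 5)*(-7 + 47) = 6*40 = 240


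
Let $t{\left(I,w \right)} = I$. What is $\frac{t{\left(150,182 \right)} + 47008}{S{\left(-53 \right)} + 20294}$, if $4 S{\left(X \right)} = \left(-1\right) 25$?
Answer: $\frac{188632}{81151} \approx 2.3245$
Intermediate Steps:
$S{\left(X \right)} = - \frac{25}{4}$ ($S{\left(X \right)} = \frac{\left(-1\right) 25}{4} = \frac{1}{4} \left(-25\right) = - \frac{25}{4}$)
$\frac{t{\left(150,182 \right)} + 47008}{S{\left(-53 \right)} + 20294} = \frac{150 + 47008}{- \frac{25}{4} + 20294} = \frac{47158}{\frac{81151}{4}} = 47158 \cdot \frac{4}{81151} = \frac{188632}{81151}$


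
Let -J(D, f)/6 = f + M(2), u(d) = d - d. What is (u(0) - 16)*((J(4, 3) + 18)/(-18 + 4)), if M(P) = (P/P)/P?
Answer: -24/7 ≈ -3.4286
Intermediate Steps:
u(d) = 0
M(P) = 1/P
J(D, f) = -3 - 6*f (J(D, f) = -6*(f + 1/2) = -6*(f + ½) = -6*(½ + f) = -3 - 6*f)
(u(0) - 16)*((J(4, 3) + 18)/(-18 + 4)) = (0 - 16)*(((-3 - 6*3) + 18)/(-18 + 4)) = -16*((-3 - 18) + 18)/(-14) = -16*(-21 + 18)*(-1)/14 = -(-48)*(-1)/14 = -16*3/14 = -24/7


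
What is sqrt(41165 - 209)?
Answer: 2*sqrt(10239) ≈ 202.38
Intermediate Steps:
sqrt(41165 - 209) = sqrt(40956) = 2*sqrt(10239)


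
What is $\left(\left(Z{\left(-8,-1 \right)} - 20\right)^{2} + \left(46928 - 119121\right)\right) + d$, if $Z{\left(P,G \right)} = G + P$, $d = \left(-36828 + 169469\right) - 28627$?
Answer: $32662$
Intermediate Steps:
$d = 104014$ ($d = 132641 - 28627 = 104014$)
$\left(\left(Z{\left(-8,-1 \right)} - 20\right)^{2} + \left(46928 - 119121\right)\right) + d = \left(\left(\left(-1 - 8\right) - 20\right)^{2} + \left(46928 - 119121\right)\right) + 104014 = \left(\left(-9 - 20\right)^{2} + \left(46928 - 119121\right)\right) + 104014 = \left(\left(-29\right)^{2} - 72193\right) + 104014 = \left(841 - 72193\right) + 104014 = -71352 + 104014 = 32662$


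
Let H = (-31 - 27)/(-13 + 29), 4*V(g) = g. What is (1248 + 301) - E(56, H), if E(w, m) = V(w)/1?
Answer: 1535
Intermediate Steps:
V(g) = g/4
H = -29/8 (H = -58/16 = -58*1/16 = -29/8 ≈ -3.6250)
E(w, m) = w/4 (E(w, m) = (w/4)/1 = (w/4)*1 = w/4)
(1248 + 301) - E(56, H) = (1248 + 301) - 56/4 = 1549 - 1*14 = 1549 - 14 = 1535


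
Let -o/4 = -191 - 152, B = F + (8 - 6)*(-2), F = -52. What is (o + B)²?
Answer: 1731856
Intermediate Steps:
B = -56 (B = -52 + (8 - 6)*(-2) = -52 + 2*(-2) = -52 - 4 = -56)
o = 1372 (o = -4*(-191 - 152) = -4*(-343) = 1372)
(o + B)² = (1372 - 56)² = 1316² = 1731856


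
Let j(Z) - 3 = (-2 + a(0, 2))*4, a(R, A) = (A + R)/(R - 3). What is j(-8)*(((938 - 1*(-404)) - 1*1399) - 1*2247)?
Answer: 17664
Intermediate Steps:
a(R, A) = (A + R)/(-3 + R)
j(Z) = -23/3 (j(Z) = 3 + (-2 + (2 + 0)/(-3 + 0))*4 = 3 + (-2 + 2/(-3))*4 = 3 + (-2 - 1/3*2)*4 = 3 + (-2 - 2/3)*4 = 3 - 8/3*4 = 3 - 32/3 = -23/3)
j(-8)*(((938 - 1*(-404)) - 1*1399) - 1*2247) = -23*(((938 - 1*(-404)) - 1*1399) - 1*2247)/3 = -23*(((938 + 404) - 1399) - 2247)/3 = -23*((1342 - 1399) - 2247)/3 = -23*(-57 - 2247)/3 = -23/3*(-2304) = 17664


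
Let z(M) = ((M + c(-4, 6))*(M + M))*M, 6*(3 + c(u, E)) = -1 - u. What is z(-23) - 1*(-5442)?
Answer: -21537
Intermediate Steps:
c(u, E) = -19/6 - u/6 (c(u, E) = -3 + (-1 - u)/6 = -3 + (-⅙ - u/6) = -19/6 - u/6)
z(M) = 2*M²*(-5/2 + M) (z(M) = ((M + (-19/6 - ⅙*(-4)))*(M + M))*M = ((M + (-19/6 + ⅔))*(2*M))*M = ((M - 5/2)*(2*M))*M = ((-5/2 + M)*(2*M))*M = (2*M*(-5/2 + M))*M = 2*M²*(-5/2 + M))
z(-23) - 1*(-5442) = (-23)²*(-5 + 2*(-23)) - 1*(-5442) = 529*(-5 - 46) + 5442 = 529*(-51) + 5442 = -26979 + 5442 = -21537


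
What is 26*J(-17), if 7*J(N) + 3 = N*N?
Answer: 7436/7 ≈ 1062.3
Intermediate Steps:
J(N) = -3/7 + N**2/7 (J(N) = -3/7 + (N*N)/7 = -3/7 + N**2/7)
26*J(-17) = 26*(-3/7 + (1/7)*(-17)**2) = 26*(-3/7 + (1/7)*289) = 26*(-3/7 + 289/7) = 26*(286/7) = 7436/7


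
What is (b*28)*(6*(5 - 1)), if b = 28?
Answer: 18816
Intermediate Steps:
(b*28)*(6*(5 - 1)) = (28*28)*(6*(5 - 1)) = 784*(6*4) = 784*24 = 18816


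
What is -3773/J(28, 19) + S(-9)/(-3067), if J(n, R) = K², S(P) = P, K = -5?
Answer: -11571566/76675 ≈ -150.92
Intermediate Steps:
J(n, R) = 25 (J(n, R) = (-5)² = 25)
-3773/J(28, 19) + S(-9)/(-3067) = -3773/25 - 9/(-3067) = -3773*1/25 - 9*(-1/3067) = -3773/25 + 9/3067 = -11571566/76675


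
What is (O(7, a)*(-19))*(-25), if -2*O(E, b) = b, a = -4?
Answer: 950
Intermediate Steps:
O(E, b) = -b/2
(O(7, a)*(-19))*(-25) = (-½*(-4)*(-19))*(-25) = (2*(-19))*(-25) = -38*(-25) = 950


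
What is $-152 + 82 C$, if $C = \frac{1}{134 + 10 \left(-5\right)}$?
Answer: $- \frac{6343}{42} \approx -151.02$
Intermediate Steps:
$C = \frac{1}{84}$ ($C = \frac{1}{134 - 50} = \frac{1}{84} \approx 0.011905$)
$-152 + 82 C = -152 + 82 \cdot \frac{1}{84} = -152 + \frac{41}{42} = - \frac{6343}{42}$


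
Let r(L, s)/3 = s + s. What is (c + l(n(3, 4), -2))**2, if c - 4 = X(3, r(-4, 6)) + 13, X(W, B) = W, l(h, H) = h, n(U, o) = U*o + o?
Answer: 1296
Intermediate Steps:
n(U, o) = o + U*o
r(L, s) = 6*s (r(L, s) = 3*(s + s) = 3*(2*s) = 6*s)
c = 20 (c = 4 + (3 + 13) = 4 + 16 = 20)
(c + l(n(3, 4), -2))**2 = (20 + 4*(1 + 3))**2 = (20 + 4*4)**2 = (20 + 16)**2 = 36**2 = 1296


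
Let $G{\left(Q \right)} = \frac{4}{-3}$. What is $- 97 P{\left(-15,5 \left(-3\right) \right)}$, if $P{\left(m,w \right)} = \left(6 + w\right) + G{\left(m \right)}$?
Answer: $\frac{3007}{3} \approx 1002.3$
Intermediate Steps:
$G{\left(Q \right)} = - \frac{4}{3}$ ($G{\left(Q \right)} = 4 \left(- \frac{1}{3}\right) = - \frac{4}{3}$)
$P{\left(m,w \right)} = \frac{14}{3} + w$ ($P{\left(m,w \right)} = \left(6 + w\right) - \frac{4}{3} = \frac{14}{3} + w$)
$- 97 P{\left(-15,5 \left(-3\right) \right)} = - 97 \left(\frac{14}{3} + 5 \left(-3\right)\right) = - 97 \left(\frac{14}{3} - 15\right) = \left(-97\right) \left(- \frac{31}{3}\right) = \frac{3007}{3}$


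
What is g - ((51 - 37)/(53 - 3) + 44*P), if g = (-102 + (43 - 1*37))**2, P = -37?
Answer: 271093/25 ≈ 10844.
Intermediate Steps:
g = 9216 (g = (-102 + (43 - 37))**2 = (-102 + 6)**2 = (-96)**2 = 9216)
g - ((51 - 37)/(53 - 3) + 44*P) = 9216 - ((51 - 37)/(53 - 3) + 44*(-37)) = 9216 - (14/50 - 1628) = 9216 - (14*(1/50) - 1628) = 9216 - (7/25 - 1628) = 9216 - 1*(-40693/25) = 9216 + 40693/25 = 271093/25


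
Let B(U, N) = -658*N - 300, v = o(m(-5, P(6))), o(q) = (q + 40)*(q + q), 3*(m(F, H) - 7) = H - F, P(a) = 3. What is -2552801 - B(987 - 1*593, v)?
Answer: -17286073/9 ≈ -1.9207e+6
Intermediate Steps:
m(F, H) = 7 - F/3 + H/3 (m(F, H) = 7 + (H - F)/3 = 7 + (-F/3 + H/3) = 7 - F/3 + H/3)
o(q) = 2*q*(40 + q) (o(q) = (40 + q)*(2*q) = 2*q*(40 + q))
v = 8642/9 (v = 2*(7 - ⅓*(-5) + (⅓)*3)*(40 + (7 - ⅓*(-5) + (⅓)*3)) = 2*(7 + 5/3 + 1)*(40 + (7 + 5/3 + 1)) = 2*(29/3)*(40 + 29/3) = 2*(29/3)*(149/3) = 8642/9 ≈ 960.22)
B(U, N) = -300 - 658*N
-2552801 - B(987 - 1*593, v) = -2552801 - (-300 - 658*8642/9) = -2552801 - (-300 - 5686436/9) = -2552801 - 1*(-5689136/9) = -2552801 + 5689136/9 = -17286073/9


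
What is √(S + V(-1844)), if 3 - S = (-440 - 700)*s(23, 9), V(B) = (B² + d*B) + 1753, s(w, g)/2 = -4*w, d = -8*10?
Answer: 2*√834963 ≈ 1827.5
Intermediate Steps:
d = -80
s(w, g) = -8*w (s(w, g) = 2*(-4*w) = -8*w)
V(B) = 1753 + B² - 80*B (V(B) = (B² - 80*B) + 1753 = 1753 + B² - 80*B)
S = -209757 (S = 3 - (-440 - 700)*(-8*23) = 3 - (-1140)*(-184) = 3 - 1*209760 = 3 - 209760 = -209757)
√(S + V(-1844)) = √(-209757 + (1753 + (-1844)² - 80*(-1844))) = √(-209757 + (1753 + 3400336 + 147520)) = √(-209757 + 3549609) = √3339852 = 2*√834963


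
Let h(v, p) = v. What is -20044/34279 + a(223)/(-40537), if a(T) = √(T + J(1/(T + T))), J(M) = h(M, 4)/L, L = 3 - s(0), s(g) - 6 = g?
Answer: -20044/34279 - √399223074/54238506 ≈ -0.58510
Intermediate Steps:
s(g) = 6 + g
L = -3 (L = 3 - (6 + 0) = 3 - 1*6 = 3 - 6 = -3)
J(M) = -M/3 (J(M) = M/(-3) = M*(-⅓) = -M/3)
a(T) = √(T - 1/(6*T)) (a(T) = √(T - 1/(3*(T + T))) = √(T - 1/(2*T)/3) = √(T - 1/(6*T)))
-20044/34279 + a(223)/(-40537) = -20044/34279 + (√(-6/223 + 36*223)/6)/(-40537) = -20044*1/34279 + (√(-6*1/223 + 8028)/6)*(-1/40537) = -20044/34279 + (√(-6/223 + 8028)/6)*(-1/40537) = -20044/34279 + (√(1790238/223)/6)*(-1/40537) = -20044/34279 + ((√399223074/223)/6)*(-1/40537) = -20044/34279 + (√399223074/1338)*(-1/40537) = -20044/34279 - √399223074/54238506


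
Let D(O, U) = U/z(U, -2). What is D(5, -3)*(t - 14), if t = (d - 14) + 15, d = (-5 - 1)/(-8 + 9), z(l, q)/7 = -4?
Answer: -57/28 ≈ -2.0357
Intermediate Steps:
z(l, q) = -28 (z(l, q) = 7*(-4) = -28)
d = -6 (d = -6/1 = -6*1 = -6)
D(O, U) = -U/28 (D(O, U) = U/(-28) = U*(-1/28) = -U/28)
t = -5 (t = (-6 - 14) + 15 = -20 + 15 = -5)
D(5, -3)*(t - 14) = (-1/28*(-3))*(-5 - 14) = (3/28)*(-19) = -57/28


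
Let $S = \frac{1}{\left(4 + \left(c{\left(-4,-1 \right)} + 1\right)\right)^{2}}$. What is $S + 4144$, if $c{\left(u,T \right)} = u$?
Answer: $4145$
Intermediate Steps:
$S = 1$ ($S = \frac{1}{\left(4 + \left(-4 + 1\right)\right)^{2}} = \frac{1}{\left(4 - 3\right)^{2}} = \frac{1}{1^{2}} = 1^{-1} = 1$)
$S + 4144 = 1 + 4144 = 4145$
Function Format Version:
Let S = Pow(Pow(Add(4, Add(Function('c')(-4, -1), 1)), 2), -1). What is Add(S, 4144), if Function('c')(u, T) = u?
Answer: 4145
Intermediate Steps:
S = 1 (S = Pow(Pow(Add(4, Add(-4, 1)), 2), -1) = Pow(Pow(Add(4, -3), 2), -1) = Pow(Pow(1, 2), -1) = Pow(1, -1) = 1)
Add(S, 4144) = Add(1, 4144) = 4145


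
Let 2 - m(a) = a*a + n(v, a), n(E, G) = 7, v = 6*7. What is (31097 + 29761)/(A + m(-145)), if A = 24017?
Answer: 60858/2987 ≈ 20.374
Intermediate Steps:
v = 42
m(a) = -5 - a² (m(a) = 2 - (a*a + 7) = 2 - (a² + 7) = 2 - (7 + a²) = 2 + (-7 - a²) = -5 - a²)
(31097 + 29761)/(A + m(-145)) = (31097 + 29761)/(24017 + (-5 - 1*(-145)²)) = 60858/(24017 + (-5 - 1*21025)) = 60858/(24017 + (-5 - 21025)) = 60858/(24017 - 21030) = 60858/2987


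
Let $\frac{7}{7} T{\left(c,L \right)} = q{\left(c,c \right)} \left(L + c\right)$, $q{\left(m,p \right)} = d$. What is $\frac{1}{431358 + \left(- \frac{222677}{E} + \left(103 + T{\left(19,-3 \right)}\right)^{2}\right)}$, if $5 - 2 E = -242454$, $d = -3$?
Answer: $\frac{34637}{15045660349} \approx 2.3021 \cdot 10^{-6}$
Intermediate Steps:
$q{\left(m,p \right)} = -3$
$E = \frac{242459}{2}$ ($E = \frac{5}{2} - -121227 = \frac{5}{2} + 121227 = \frac{242459}{2} \approx 1.2123 \cdot 10^{5}$)
$T{\left(c,L \right)} = - 3 L - 3 c$ ($T{\left(c,L \right)} = - 3 \left(L + c\right) = - 3 L - 3 c$)
$\frac{1}{431358 + \left(- \frac{222677}{E} + \left(103 + T{\left(19,-3 \right)}\right)^{2}\right)} = \frac{1}{431358 + \left(- \frac{222677}{\frac{242459}{2}} + \left(103 - 48\right)^{2}\right)} = \frac{1}{431358 + \left(\left(-222677\right) \frac{2}{242459} + \left(103 + \left(9 - 57\right)\right)^{2}\right)} = \frac{1}{431358 - \left(\frac{63622}{34637} - \left(103 - 48\right)^{2}\right)} = \frac{1}{431358 - \left(\frac{63622}{34637} - 55^{2}\right)} = \frac{1}{431358 + \left(- \frac{63622}{34637} + 3025\right)} = \frac{1}{431358 + \frac{104713303}{34637}} = \frac{1}{\frac{15045660349}{34637}} = \frac{34637}{15045660349}$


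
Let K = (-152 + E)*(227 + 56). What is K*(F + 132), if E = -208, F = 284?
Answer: -42382080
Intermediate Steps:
K = -101880 (K = (-152 - 208)*(227 + 56) = -360*283 = -101880)
K*(F + 132) = -101880*(284 + 132) = -101880*416 = -42382080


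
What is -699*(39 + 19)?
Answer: -40542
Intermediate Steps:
-699*(39 + 19) = -699*58 = -40542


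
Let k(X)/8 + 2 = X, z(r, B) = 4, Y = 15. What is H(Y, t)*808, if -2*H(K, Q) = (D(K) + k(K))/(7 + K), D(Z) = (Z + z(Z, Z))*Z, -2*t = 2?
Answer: -78578/11 ≈ -7143.5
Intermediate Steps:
t = -1 (t = -1/2*2 = -1)
k(X) = -16 + 8*X
D(Z) = Z*(4 + Z) (D(Z) = (Z + 4)*Z = (4 + Z)*Z = Z*(4 + Z))
H(K, Q) = -(-16 + 8*K + K*(4 + K))/(2*(7 + K)) (H(K, Q) = -(K*(4 + K) + (-16 + 8*K))/(2*(7 + K)) = -(-16 + 8*K + K*(4 + K))/(2*(7 + K)))
H(Y, t)*808 = ((16 - 1*15**2 - 12*15)/(2*(7 + 15)))*808 = ((1/2)*(16 - 1*225 - 180)/22)*808 = ((1/2)*(1/22)*(16 - 225 - 180))*808 = ((1/2)*(1/22)*(-389))*808 = -389/44*808 = -78578/11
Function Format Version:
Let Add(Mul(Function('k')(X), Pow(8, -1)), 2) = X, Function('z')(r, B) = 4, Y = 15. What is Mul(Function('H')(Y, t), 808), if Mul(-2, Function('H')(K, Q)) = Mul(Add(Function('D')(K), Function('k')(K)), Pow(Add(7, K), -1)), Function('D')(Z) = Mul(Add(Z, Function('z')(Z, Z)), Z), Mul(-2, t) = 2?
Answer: Rational(-78578, 11) ≈ -7143.5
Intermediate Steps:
t = -1 (t = Mul(Rational(-1, 2), 2) = -1)
Function('k')(X) = Add(-16, Mul(8, X))
Function('D')(Z) = Mul(Z, Add(4, Z)) (Function('D')(Z) = Mul(Add(Z, 4), Z) = Mul(Add(4, Z), Z) = Mul(Z, Add(4, Z)))
Function('H')(K, Q) = Mul(Rational(-1, 2), Pow(Add(7, K), -1), Add(-16, Mul(8, K), Mul(K, Add(4, K)))) (Function('H')(K, Q) = Mul(Rational(-1, 2), Mul(Add(Mul(K, Add(4, K)), Add(-16, Mul(8, K))), Pow(Add(7, K), -1))) = Mul(Rational(-1, 2), Mul(Add(-16, Mul(8, K), Mul(K, Add(4, K))), Pow(Add(7, K), -1))) = Mul(Rational(-1, 2), Mul(Pow(Add(7, K), -1), Add(-16, Mul(8, K), Mul(K, Add(4, K))))) = Mul(Rational(-1, 2), Pow(Add(7, K), -1), Add(-16, Mul(8, K), Mul(K, Add(4, K)))))
Mul(Function('H')(Y, t), 808) = Mul(Mul(Rational(1, 2), Pow(Add(7, 15), -1), Add(16, Mul(-1, Pow(15, 2)), Mul(-12, 15))), 808) = Mul(Mul(Rational(1, 2), Pow(22, -1), Add(16, Mul(-1, 225), -180)), 808) = Mul(Mul(Rational(1, 2), Rational(1, 22), Add(16, -225, -180)), 808) = Mul(Mul(Rational(1, 2), Rational(1, 22), -389), 808) = Mul(Rational(-389, 44), 808) = Rational(-78578, 11)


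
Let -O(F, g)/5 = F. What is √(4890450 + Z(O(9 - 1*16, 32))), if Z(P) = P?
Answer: √4890485 ≈ 2211.4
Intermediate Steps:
O(F, g) = -5*F
√(4890450 + Z(O(9 - 1*16, 32))) = √(4890450 - 5*(9 - 1*16)) = √(4890450 - 5*(9 - 16)) = √(4890450 - 5*(-7)) = √(4890450 + 35) = √4890485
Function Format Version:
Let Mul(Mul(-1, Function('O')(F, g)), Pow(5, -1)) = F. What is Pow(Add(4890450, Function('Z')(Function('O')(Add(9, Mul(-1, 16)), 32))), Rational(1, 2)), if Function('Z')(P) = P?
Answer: Pow(4890485, Rational(1, 2)) ≈ 2211.4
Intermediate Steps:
Function('O')(F, g) = Mul(-5, F)
Pow(Add(4890450, Function('Z')(Function('O')(Add(9, Mul(-1, 16)), 32))), Rational(1, 2)) = Pow(Add(4890450, Mul(-5, Add(9, Mul(-1, 16)))), Rational(1, 2)) = Pow(Add(4890450, Mul(-5, Add(9, -16))), Rational(1, 2)) = Pow(Add(4890450, Mul(-5, -7)), Rational(1, 2)) = Pow(Add(4890450, 35), Rational(1, 2)) = Pow(4890485, Rational(1, 2))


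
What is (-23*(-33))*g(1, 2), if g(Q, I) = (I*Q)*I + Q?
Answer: 3795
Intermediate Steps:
g(Q, I) = Q + Q*I**2 (g(Q, I) = Q*I**2 + Q = Q + Q*I**2)
(-23*(-33))*g(1, 2) = (-23*(-33))*(1*(1 + 2**2)) = 759*(1*(1 + 4)) = 759*(1*5) = 759*5 = 3795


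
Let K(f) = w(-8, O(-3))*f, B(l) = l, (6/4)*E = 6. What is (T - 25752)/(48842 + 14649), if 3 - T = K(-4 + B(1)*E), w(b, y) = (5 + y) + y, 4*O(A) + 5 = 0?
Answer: -25749/63491 ≈ -0.40555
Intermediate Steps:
O(A) = -5/4 (O(A) = -5/4 + (¼)*0 = -5/4 + 0 = -5/4)
E = 4 (E = (⅔)*6 = 4)
w(b, y) = 5 + 2*y
K(f) = 5*f/2 (K(f) = (5 + 2*(-5/4))*f = (5 - 5/2)*f = 5*f/2)
T = 3 (T = 3 - 5*(-4 + 1*4)/2 = 3 - 5*(-4 + 4)/2 = 3 - 5*0/2 = 3 - 1*0 = 3 + 0 = 3)
(T - 25752)/(48842 + 14649) = (3 - 25752)/(48842 + 14649) = -25749/63491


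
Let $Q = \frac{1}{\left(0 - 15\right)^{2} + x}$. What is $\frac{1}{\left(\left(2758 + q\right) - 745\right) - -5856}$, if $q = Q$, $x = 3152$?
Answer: $\frac{3377}{26573614} \approx 0.00012708$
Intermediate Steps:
$Q = \frac{1}{3377}$ ($Q = \frac{1}{\left(0 - 15\right)^{2} + 3152} = \frac{1}{\left(-15\right)^{2} + 3152} = \frac{1}{225 + 3152} = \frac{1}{3377} \approx 0.00029612$)
$q = \frac{1}{3377} \approx 0.00029612$
$\frac{1}{\left(\left(2758 + q\right) - 745\right) - -5856} = \frac{1}{\left(\left(2758 + \frac{1}{3377}\right) - 745\right) - -5856} = \frac{1}{\left(\frac{9313767}{3377} - 745\right) + 5856} = \frac{1}{\frac{6797902}{3377} + 5856} = \frac{1}{\frac{26573614}{3377}} = \frac{3377}{26573614}$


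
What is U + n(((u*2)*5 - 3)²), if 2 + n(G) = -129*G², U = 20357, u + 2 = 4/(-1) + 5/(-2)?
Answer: -7736049789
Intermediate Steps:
u = -17/2 (u = -2 + (4/(-1) + 5/(-2)) = -2 + (4*(-1) + 5*(-½)) = -2 + (-4 - 5/2) = -2 - 13/2 = -17/2 ≈ -8.5000)
n(G) = -2 - 129*G²
U + n(((u*2)*5 - 3)²) = 20357 + (-2 - 129*(-17/2*2*5 - 3)⁴) = 20357 + (-2 - 129*(-17*5 - 3)⁴) = 20357 + (-2 - 129*(-85 - 3)⁴) = 20357 + (-2 - 129*((-88)²)²) = 20357 + (-2 - 129*7744²) = 20357 + (-2 - 129*59969536) = 20357 + (-2 - 7736070144) = 20357 - 7736070146 = -7736049789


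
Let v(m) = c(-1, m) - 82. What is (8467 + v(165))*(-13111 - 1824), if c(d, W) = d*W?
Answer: -122765700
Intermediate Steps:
c(d, W) = W*d
v(m) = -82 - m (v(m) = m*(-1) - 82 = -m - 82 = -82 - m)
(8467 + v(165))*(-13111 - 1824) = (8467 + (-82 - 1*165))*(-13111 - 1824) = (8467 + (-82 - 165))*(-14935) = (8467 - 247)*(-14935) = 8220*(-14935) = -122765700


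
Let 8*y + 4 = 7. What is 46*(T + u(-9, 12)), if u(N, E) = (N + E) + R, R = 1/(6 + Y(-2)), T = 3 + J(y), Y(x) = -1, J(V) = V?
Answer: 6049/20 ≈ 302.45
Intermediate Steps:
y = 3/8 (y = -½ + (⅛)*7 = -½ + 7/8 = 3/8 ≈ 0.37500)
T = 27/8 (T = 3 + 3/8 = 27/8 ≈ 3.3750)
R = ⅕ (R = 1/(6 - 1) = 1/5 = ⅕ ≈ 0.20000)
u(N, E) = ⅕ + E + N (u(N, E) = (N + E) + ⅕ = (E + N) + ⅕ = ⅕ + E + N)
46*(T + u(-9, 12)) = 46*(27/8 + (⅕ + 12 - 9)) = 46*(27/8 + 16/5) = 46*(263/40) = 6049/20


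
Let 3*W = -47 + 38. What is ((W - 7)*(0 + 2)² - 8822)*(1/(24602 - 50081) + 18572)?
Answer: -1397820945598/8493 ≈ -1.6458e+8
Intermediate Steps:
W = -3 (W = (-47 + 38)/3 = (⅓)*(-9) = -3)
((W - 7)*(0 + 2)² - 8822)*(1/(24602 - 50081) + 18572) = ((-3 - 7)*(0 + 2)² - 8822)*(1/(24602 - 50081) + 18572) = (-10*2² - 8822)*(1/(-25479) + 18572) = (-10*4 - 8822)*(-1/25479 + 18572) = (-40 - 8822)*(473195987/25479) = -8862*473195987/25479 = -1397820945598/8493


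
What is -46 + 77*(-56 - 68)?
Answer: -9594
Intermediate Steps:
-46 + 77*(-56 - 68) = -46 + 77*(-124) = -46 - 9548 = -9594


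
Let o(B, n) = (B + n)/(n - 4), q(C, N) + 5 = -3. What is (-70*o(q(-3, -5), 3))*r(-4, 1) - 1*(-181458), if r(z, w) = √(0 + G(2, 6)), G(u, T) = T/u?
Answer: 181458 - 350*√3 ≈ 1.8085e+5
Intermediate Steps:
r(z, w) = √3 (r(z, w) = √(0 + 6/2) = √(0 + 6*(½)) = √(0 + 3) = √3)
q(C, N) = -8 (q(C, N) = -5 - 3 = -8)
o(B, n) = (B + n)/(-4 + n)
(-70*o(q(-3, -5), 3))*r(-4, 1) - 1*(-181458) = (-70*(-8 + 3)/(-4 + 3))*√3 - 1*(-181458) = (-70*(-5)/(-1))*√3 + 181458 = (-(-70)*(-5))*√3 + 181458 = (-70*5)*√3 + 181458 = -350*√3 + 181458 = 181458 - 350*√3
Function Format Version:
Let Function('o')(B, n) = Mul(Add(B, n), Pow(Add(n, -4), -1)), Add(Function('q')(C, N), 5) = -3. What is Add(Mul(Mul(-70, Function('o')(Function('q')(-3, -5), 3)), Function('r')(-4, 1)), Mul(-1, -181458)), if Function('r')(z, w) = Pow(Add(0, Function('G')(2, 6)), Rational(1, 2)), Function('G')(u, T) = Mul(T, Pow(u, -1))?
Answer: Add(181458, Mul(-350, Pow(3, Rational(1, 2)))) ≈ 1.8085e+5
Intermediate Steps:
Function('r')(z, w) = Pow(3, Rational(1, 2)) (Function('r')(z, w) = Pow(Add(0, Mul(6, Pow(2, -1))), Rational(1, 2)) = Pow(Add(0, Mul(6, Rational(1, 2))), Rational(1, 2)) = Pow(Add(0, 3), Rational(1, 2)) = Pow(3, Rational(1, 2)))
Function('q')(C, N) = -8 (Function('q')(C, N) = Add(-5, -3) = -8)
Function('o')(B, n) = Mul(Pow(Add(-4, n), -1), Add(B, n)) (Function('o')(B, n) = Mul(Add(B, n), Pow(Add(-4, n), -1)) = Mul(Pow(Add(-4, n), -1), Add(B, n)))
Add(Mul(Mul(-70, Function('o')(Function('q')(-3, -5), 3)), Function('r')(-4, 1)), Mul(-1, -181458)) = Add(Mul(Mul(-70, Mul(Pow(Add(-4, 3), -1), Add(-8, 3))), Pow(3, Rational(1, 2))), Mul(-1, -181458)) = Add(Mul(Mul(-70, Mul(Pow(-1, -1), -5)), Pow(3, Rational(1, 2))), 181458) = Add(Mul(Mul(-70, Mul(-1, -5)), Pow(3, Rational(1, 2))), 181458) = Add(Mul(Mul(-70, 5), Pow(3, Rational(1, 2))), 181458) = Add(Mul(-350, Pow(3, Rational(1, 2))), 181458) = Add(181458, Mul(-350, Pow(3, Rational(1, 2))))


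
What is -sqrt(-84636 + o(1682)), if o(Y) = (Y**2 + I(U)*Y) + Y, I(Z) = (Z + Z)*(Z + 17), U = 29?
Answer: -sqrt(7233746) ≈ -2689.6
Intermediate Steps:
I(Z) = 2*Z*(17 + Z) (I(Z) = (2*Z)*(17 + Z) = 2*Z*(17 + Z))
o(Y) = Y**2 + 2669*Y (o(Y) = (Y**2 + (2*29*(17 + 29))*Y) + Y = (Y**2 + (2*29*46)*Y) + Y = (Y**2 + 2668*Y) + Y = Y**2 + 2669*Y)
-sqrt(-84636 + o(1682)) = -sqrt(-84636 + 1682*(2669 + 1682)) = -sqrt(-84636 + 1682*4351) = -sqrt(-84636 + 7318382) = -sqrt(7233746)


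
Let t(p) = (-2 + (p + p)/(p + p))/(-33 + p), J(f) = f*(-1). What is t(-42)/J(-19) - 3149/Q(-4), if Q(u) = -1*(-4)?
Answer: -4487321/5700 ≈ -787.25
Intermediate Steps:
Q(u) = 4
J(f) = -f
t(p) = -1/(-33 + p) (t(p) = (-2 + (2*p)/((2*p)))/(-33 + p) = (-2 + (2*p)*(1/(2*p)))/(-33 + p) = (-2 + 1)/(-33 + p) = -1/(-33 + p))
t(-42)/J(-19) - 3149/Q(-4) = (-1/(-33 - 42))/((-1*(-19))) - 3149/4 = -1/(-75)/19 - 3149*¼ = -1*(-1/75)*(1/19) - 3149/4 = (1/75)*(1/19) - 3149/4 = 1/1425 - 3149/4 = -4487321/5700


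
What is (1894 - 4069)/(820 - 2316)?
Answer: 2175/1496 ≈ 1.4539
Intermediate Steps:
(1894 - 4069)/(820 - 2316) = -2175/(-1496) = -2175*(-1/1496) = 2175/1496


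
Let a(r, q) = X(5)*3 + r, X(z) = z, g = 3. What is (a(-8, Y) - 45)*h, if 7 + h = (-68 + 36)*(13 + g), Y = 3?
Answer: 19722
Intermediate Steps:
a(r, q) = 15 + r (a(r, q) = 5*3 + r = 15 + r)
h = -519 (h = -7 + (-68 + 36)*(13 + 3) = -7 - 32*16 = -7 - 512 = -519)
(a(-8, Y) - 45)*h = ((15 - 8) - 45)*(-519) = (7 - 45)*(-519) = -38*(-519) = 19722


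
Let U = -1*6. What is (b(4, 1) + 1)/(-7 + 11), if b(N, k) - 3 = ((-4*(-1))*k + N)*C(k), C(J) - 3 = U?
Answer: -5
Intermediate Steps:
U = -6
C(J) = -3 (C(J) = 3 - 6 = -3)
b(N, k) = 3 - 12*k - 3*N (b(N, k) = 3 + ((-4*(-1))*k + N)*(-3) = 3 + (4*k + N)*(-3) = 3 + (N + 4*k)*(-3) = 3 + (-12*k - 3*N) = 3 - 12*k - 3*N)
(b(4, 1) + 1)/(-7 + 11) = ((3 - 12*1 - 3*4) + 1)/(-7 + 11) = ((3 - 12 - 12) + 1)/4 = (-21 + 1)*(¼) = -20*¼ = -5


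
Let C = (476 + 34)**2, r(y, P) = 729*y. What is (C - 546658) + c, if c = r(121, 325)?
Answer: -198349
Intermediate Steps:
C = 260100 (C = 510**2 = 260100)
c = 88209 (c = 729*121 = 88209)
(C - 546658) + c = (260100 - 546658) + 88209 = -286558 + 88209 = -198349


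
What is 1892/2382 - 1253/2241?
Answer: 209221/889677 ≈ 0.23517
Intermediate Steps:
1892/2382 - 1253/2241 = 1892*(1/2382) - 1253*1/2241 = 946/1191 - 1253/2241 = 209221/889677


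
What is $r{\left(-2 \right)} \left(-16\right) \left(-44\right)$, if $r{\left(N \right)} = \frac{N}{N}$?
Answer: $704$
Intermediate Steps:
$r{\left(N \right)} = 1$
$r{\left(-2 \right)} \left(-16\right) \left(-44\right) = 1 \left(-16\right) \left(-44\right) = \left(-16\right) \left(-44\right) = 704$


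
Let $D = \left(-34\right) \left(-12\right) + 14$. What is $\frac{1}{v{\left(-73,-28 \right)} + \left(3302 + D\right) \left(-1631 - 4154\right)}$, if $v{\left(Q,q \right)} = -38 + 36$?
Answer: $- \frac{1}{21543342} \approx -4.6418 \cdot 10^{-8}$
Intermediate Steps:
$v{\left(Q,q \right)} = -2$
$D = 422$ ($D = 408 + 14 = 422$)
$\frac{1}{v{\left(-73,-28 \right)} + \left(3302 + D\right) \left(-1631 - 4154\right)} = \frac{1}{-2 + \left(3302 + 422\right) \left(-1631 - 4154\right)} = \frac{1}{-2 + 3724 \left(-5785\right)} = \frac{1}{-2 - 21543340} = \frac{1}{-21543342} = - \frac{1}{21543342}$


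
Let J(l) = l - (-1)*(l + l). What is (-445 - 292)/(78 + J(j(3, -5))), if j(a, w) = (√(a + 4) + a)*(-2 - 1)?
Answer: -12529/678 - 737*√7/226 ≈ -27.107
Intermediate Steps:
j(a, w) = -3*a - 3*√(4 + a) (j(a, w) = (√(4 + a) + a)*(-3) = (a + √(4 + a))*(-3) = -3*a - 3*√(4 + a))
J(l) = 3*l (J(l) = l - (-1)*2*l = l - (-2)*l = l + 2*l = 3*l)
(-445 - 292)/(78 + J(j(3, -5))) = (-445 - 292)/(78 + 3*(-3*3 - 3*√(4 + 3))) = -737/(78 + 3*(-9 - 3*√7)) = -737/(78 + (-27 - 9*√7)) = -737/(51 - 9*√7)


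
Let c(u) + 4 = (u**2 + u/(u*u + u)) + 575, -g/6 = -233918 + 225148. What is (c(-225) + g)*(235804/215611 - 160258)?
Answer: -401763023932861011/24148432 ≈ -1.6637e+10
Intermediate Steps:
g = 52620 (g = -6*(-233918 + 225148) = -6*(-8770) = 52620)
c(u) = 571 + u**2 + u/(u + u**2) (c(u) = -4 + ((u**2 + u/(u*u + u)) + 575) = -4 + ((u**2 + u/(u**2 + u)) + 575) = -4 + ((u**2 + u/(u + u**2)) + 575) = -4 + (575 + u**2 + u/(u + u**2)) = 571 + u**2 + u/(u + u**2))
(c(-225) + g)*(235804/215611 - 160258) = ((572 + (-225)**2 + (-225)**3 + 571*(-225))/(1 - 225) + 52620)*(235804/215611 - 160258) = ((572 + 50625 - 11390625 - 128475)/(-224) + 52620)*(235804*(1/215611) - 160258) = (-1/224*(-11467903) + 52620)*(235804/215611 - 160258) = (11467903/224 + 52620)*(-34553151834/215611) = (23254783/224)*(-34553151834/215611) = -401763023932861011/24148432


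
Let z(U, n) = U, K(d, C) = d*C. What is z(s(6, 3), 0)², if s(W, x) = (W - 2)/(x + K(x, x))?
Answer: ⅑ ≈ 0.11111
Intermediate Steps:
K(d, C) = C*d
s(W, x) = (-2 + W)/(x + x²) (s(W, x) = (W - 2)/(x + x*x) = (-2 + W)/(x + x²))
z(s(6, 3), 0)² = ((-2 + 6)/(3*(1 + 3)))² = ((⅓)*4/4)² = ((⅓)*(¼)*4)² = (⅓)² = ⅑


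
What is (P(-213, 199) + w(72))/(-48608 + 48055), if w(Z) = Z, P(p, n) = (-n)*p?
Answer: -42459/553 ≈ -76.779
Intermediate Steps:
P(p, n) = -n*p
(P(-213, 199) + w(72))/(-48608 + 48055) = (-1*199*(-213) + 72)/(-48608 + 48055) = (42387 + 72)/(-553) = 42459*(-1/553) = -42459/553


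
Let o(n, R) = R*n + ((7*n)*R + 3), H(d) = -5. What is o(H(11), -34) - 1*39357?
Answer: -37994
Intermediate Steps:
o(n, R) = 3 + 8*R*n (o(n, R) = R*n + (7*R*n + 3) = R*n + (3 + 7*R*n) = 3 + 8*R*n)
o(H(11), -34) - 1*39357 = (3 + 8*(-34)*(-5)) - 1*39357 = (3 + 1360) - 39357 = 1363 - 39357 = -37994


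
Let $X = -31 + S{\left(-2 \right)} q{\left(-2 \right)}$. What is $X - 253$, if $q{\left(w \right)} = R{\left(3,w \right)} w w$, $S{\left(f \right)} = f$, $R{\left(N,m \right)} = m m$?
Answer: $-316$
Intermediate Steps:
$R{\left(N,m \right)} = m^{2}$
$q{\left(w \right)} = w^{4}$ ($q{\left(w \right)} = w^{2} w w = w^{3} w = w^{4}$)
$X = -63$ ($X = -31 - 2 \left(-2\right)^{4} = -31 - 32 = -63$)
$X - 253 = -63 - 253 = -316$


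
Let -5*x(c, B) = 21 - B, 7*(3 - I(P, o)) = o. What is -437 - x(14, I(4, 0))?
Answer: -2167/5 ≈ -433.40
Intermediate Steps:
I(P, o) = 3 - o/7
x(c, B) = -21/5 + B/5 (x(c, B) = -(21 - B)/5 = -21/5 + B/5)
-437 - x(14, I(4, 0)) = -437 - (-21/5 + (3 - ⅐*0)/5) = -437 - (-21/5 + (3 + 0)/5) = -437 - (-21/5 + (⅕)*3) = -437 - (-21/5 + ⅗) = -437 - 1*(-18/5) = -437 + 18/5 = -2167/5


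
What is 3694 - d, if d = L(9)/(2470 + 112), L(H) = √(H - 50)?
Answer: 3694 - I*√41/2582 ≈ 3694.0 - 0.0024799*I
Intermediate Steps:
L(H) = √(-50 + H)
d = I*√41/2582 (d = √(-50 + 9)/(2470 + 112) = √(-41)/2582 = (I*√41)*(1/2582) = I*√41/2582 ≈ 0.0024799*I)
3694 - d = 3694 - I*√41/2582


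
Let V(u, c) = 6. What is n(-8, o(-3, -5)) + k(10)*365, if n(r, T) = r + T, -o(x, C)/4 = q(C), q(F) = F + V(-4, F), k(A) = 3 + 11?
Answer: 5098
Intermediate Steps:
k(A) = 14
q(F) = 6 + F (q(F) = F + 6 = 6 + F)
o(x, C) = -24 - 4*C (o(x, C) = -4*(6 + C) = -24 - 4*C)
n(r, T) = T + r
n(-8, o(-3, -5)) + k(10)*365 = ((-24 - 4*(-5)) - 8) + 14*365 = ((-24 + 20) - 8) + 5110 = (-4 - 8) + 5110 = -12 + 5110 = 5098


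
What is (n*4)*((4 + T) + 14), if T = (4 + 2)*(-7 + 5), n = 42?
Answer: 1008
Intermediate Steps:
T = -12 (T = 6*(-2) = -12)
(n*4)*((4 + T) + 14) = (42*4)*((4 - 12) + 14) = 168*(-8 + 14) = 168*6 = 1008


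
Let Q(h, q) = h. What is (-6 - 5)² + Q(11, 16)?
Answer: 132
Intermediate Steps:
(-6 - 5)² + Q(11, 16) = (-6 - 5)² + 11 = (-11)² + 11 = 121 + 11 = 132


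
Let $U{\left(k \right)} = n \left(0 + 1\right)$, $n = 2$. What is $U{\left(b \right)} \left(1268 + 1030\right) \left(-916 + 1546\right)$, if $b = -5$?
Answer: $2895480$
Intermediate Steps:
$U{\left(k \right)} = 2$ ($U{\left(k \right)} = 2 \left(0 + 1\right) = 2 \cdot 1 = 2$)
$U{\left(b \right)} \left(1268 + 1030\right) \left(-916 + 1546\right) = 2 \left(1268 + 1030\right) \left(-916 + 1546\right) = 2 \cdot 2298 \cdot 630 = 2 \cdot 1447740 = 2895480$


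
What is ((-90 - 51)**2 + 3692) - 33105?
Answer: -9532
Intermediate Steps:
((-90 - 51)**2 + 3692) - 33105 = ((-141)**2 + 3692) - 33105 = (19881 + 3692) - 33105 = 23573 - 33105 = -9532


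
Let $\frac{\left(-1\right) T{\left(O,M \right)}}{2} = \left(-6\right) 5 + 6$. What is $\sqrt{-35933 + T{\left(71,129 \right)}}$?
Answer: $i \sqrt{35885} \approx 189.43 i$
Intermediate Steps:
$T{\left(O,M \right)} = 48$ ($T{\left(O,M \right)} = - 2 \left(\left(-6\right) 5 + 6\right) = - 2 \left(-30 + 6\right) = \left(-2\right) \left(-24\right) = 48$)
$\sqrt{-35933 + T{\left(71,129 \right)}} = \sqrt{-35933 + 48} = \sqrt{-35885} = i \sqrt{35885}$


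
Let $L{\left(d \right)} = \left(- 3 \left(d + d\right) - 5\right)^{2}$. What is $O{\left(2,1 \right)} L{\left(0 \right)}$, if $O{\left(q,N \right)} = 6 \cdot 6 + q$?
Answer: $950$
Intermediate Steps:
$L{\left(d \right)} = \left(-5 - 6 d\right)^{2}$ ($L{\left(d \right)} = \left(- 3 \cdot 2 d - 5\right)^{2} = \left(- 6 d - 5\right)^{2} = \left(-5 - 6 d\right)^{2}$)
$O{\left(q,N \right)} = 36 + q$
$O{\left(2,1 \right)} L{\left(0 \right)} = \left(36 + 2\right) \left(5 + 6 \cdot 0\right)^{2} = 38 \left(5 + 0\right)^{2} = 38 \cdot 5^{2} = 38 \cdot 25 = 950$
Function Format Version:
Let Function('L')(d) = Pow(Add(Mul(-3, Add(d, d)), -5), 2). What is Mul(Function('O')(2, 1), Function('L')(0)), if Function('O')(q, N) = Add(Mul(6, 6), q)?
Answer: 950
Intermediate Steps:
Function('L')(d) = Pow(Add(-5, Mul(-6, d)), 2) (Function('L')(d) = Pow(Add(Mul(-3, Mul(2, d)), -5), 2) = Pow(Add(Mul(-6, d), -5), 2) = Pow(Add(-5, Mul(-6, d)), 2))
Function('O')(q, N) = Add(36, q)
Mul(Function('O')(2, 1), Function('L')(0)) = Mul(Add(36, 2), Pow(Add(5, Mul(6, 0)), 2)) = Mul(38, Pow(Add(5, 0), 2)) = Mul(38, Pow(5, 2)) = Mul(38, 25) = 950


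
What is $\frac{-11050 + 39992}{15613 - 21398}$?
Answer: $- \frac{28942}{5785} \approx -5.0029$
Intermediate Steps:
$\frac{-11050 + 39992}{15613 - 21398} = \frac{28942}{-5785} = 28942 \left(- \frac{1}{5785}\right) = - \frac{28942}{5785}$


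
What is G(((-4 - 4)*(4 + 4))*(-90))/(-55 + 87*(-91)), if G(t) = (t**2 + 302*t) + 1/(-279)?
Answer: -9741876479/2224188 ≈ -4380.0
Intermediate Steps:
G(t) = -1/279 + t**2 + 302*t (G(t) = (t**2 + 302*t) - 1/279 = -1/279 + t**2 + 302*t)
G(((-4 - 4)*(4 + 4))*(-90))/(-55 + 87*(-91)) = (-1/279 + (((-4 - 4)*(4 + 4))*(-90))**2 + 302*(((-4 - 4)*(4 + 4))*(-90)))/(-55 + 87*(-91)) = (-1/279 + (-8*8*(-90))**2 + 302*(-8*8*(-90)))/(-55 - 7917) = (-1/279 + (-64*(-90))**2 + 302*(-64*(-90)))/(-7972) = (-1/279 + 5760**2 + 302*5760)*(-1/7972) = (-1/279 + 33177600 + 1739520)*(-1/7972) = (9741876479/279)*(-1/7972) = -9741876479/2224188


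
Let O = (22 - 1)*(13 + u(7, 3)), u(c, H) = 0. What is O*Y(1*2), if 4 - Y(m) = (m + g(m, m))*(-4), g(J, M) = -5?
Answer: -2184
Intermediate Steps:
Y(m) = -16 + 4*m (Y(m) = 4 - (m - 5)*(-4) = 4 - (-5 + m)*(-4) = 4 - (20 - 4*m) = 4 + (-20 + 4*m) = -16 + 4*m)
O = 273 (O = (22 - 1)*(13 + 0) = 21*13 = 273)
O*Y(1*2) = 273*(-16 + 4*(1*2)) = 273*(-16 + 4*2) = 273*(-16 + 8) = 273*(-8) = -2184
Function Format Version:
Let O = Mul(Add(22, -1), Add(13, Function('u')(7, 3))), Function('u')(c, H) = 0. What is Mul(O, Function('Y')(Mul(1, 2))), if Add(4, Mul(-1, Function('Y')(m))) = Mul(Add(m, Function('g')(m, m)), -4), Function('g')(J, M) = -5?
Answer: -2184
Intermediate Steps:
Function('Y')(m) = Add(-16, Mul(4, m)) (Function('Y')(m) = Add(4, Mul(-1, Mul(Add(m, -5), -4))) = Add(4, Mul(-1, Mul(Add(-5, m), -4))) = Add(4, Mul(-1, Add(20, Mul(-4, m)))) = Add(4, Add(-20, Mul(4, m))) = Add(-16, Mul(4, m)))
O = 273 (O = Mul(Add(22, -1), Add(13, 0)) = Mul(21, 13) = 273)
Mul(O, Function('Y')(Mul(1, 2))) = Mul(273, Add(-16, Mul(4, Mul(1, 2)))) = Mul(273, Add(-16, Mul(4, 2))) = Mul(273, Add(-16, 8)) = Mul(273, -8) = -2184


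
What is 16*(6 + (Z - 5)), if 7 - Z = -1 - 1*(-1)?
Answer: 128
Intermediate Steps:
Z = 7 (Z = 7 - (-1 - 1*(-1)) = 7 - (-1 + 1) = 7 - 1*0 = 7 + 0 = 7)
16*(6 + (Z - 5)) = 16*(6 + (7 - 5)) = 16*(6 + 2) = 16*8 = 128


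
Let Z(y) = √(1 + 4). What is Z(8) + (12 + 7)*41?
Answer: 779 + √5 ≈ 781.24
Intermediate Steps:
Z(y) = √5
Z(8) + (12 + 7)*41 = √5 + (12 + 7)*41 = √5 + 19*41 = √5 + 779 = 779 + √5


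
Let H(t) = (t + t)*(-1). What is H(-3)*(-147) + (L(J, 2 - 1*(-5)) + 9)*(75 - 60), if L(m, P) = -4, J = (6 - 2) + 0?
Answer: -807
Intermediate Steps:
H(t) = -2*t (H(t) = (2*t)*(-1) = -2*t)
J = 4 (J = 4 + 0 = 4)
H(-3)*(-147) + (L(J, 2 - 1*(-5)) + 9)*(75 - 60) = -2*(-3)*(-147) + (-4 + 9)*(75 - 60) = 6*(-147) + 5*15 = -882 + 75 = -807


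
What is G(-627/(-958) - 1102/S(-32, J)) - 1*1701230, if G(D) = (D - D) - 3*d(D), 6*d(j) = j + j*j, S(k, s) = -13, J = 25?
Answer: -528873807998667/310204232 ≈ -1.7049e+6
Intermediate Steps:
d(j) = j/6 + j²/6 (d(j) = (j + j*j)/6 = (j + j²)/6 = j/6 + j²/6)
G(D) = -D*(1 + D)/2 (G(D) = (D - D) - D*(1 + D)/2 = 0 - D*(1 + D)/2 = -D*(1 + D)/2)
G(-627/(-958) - 1102/S(-32, J)) - 1*1701230 = -(-627/(-958) - 1102/(-13))*(1 + (-627/(-958) - 1102/(-13)))/2 - 1*1701230 = -(-627*(-1/958) - 1102*(-1/13))*(1 + (-627*(-1/958) - 1102*(-1/13)))/2 - 1701230 = -(627/958 + 1102/13)*(1 + (627/958 + 1102/13))/2 - 1701230 = -½*1063867/12454*(1 + 1063867/12454) - 1701230 = -½*1063867/12454*1076321/12454 - 1701230 = -1145062393307/310204232 - 1701230 = -528873807998667/310204232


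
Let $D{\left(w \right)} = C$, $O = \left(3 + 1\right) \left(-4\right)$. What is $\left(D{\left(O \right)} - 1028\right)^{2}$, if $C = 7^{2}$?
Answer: $958441$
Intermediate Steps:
$C = 49$
$O = -16$ ($O = 4 \left(-4\right) = -16$)
$D{\left(w \right)} = 49$
$\left(D{\left(O \right)} - 1028\right)^{2} = \left(49 - 1028\right)^{2} = \left(-979\right)^{2} = 958441$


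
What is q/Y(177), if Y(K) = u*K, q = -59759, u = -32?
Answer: 59759/5664 ≈ 10.551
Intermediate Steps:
Y(K) = -32*K
q/Y(177) = -59759/((-32*177)) = -59759/(-5664) = -59759*(-1/5664) = 59759/5664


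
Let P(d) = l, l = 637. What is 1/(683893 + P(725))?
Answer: 1/684530 ≈ 1.4609e-6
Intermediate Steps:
P(d) = 637
1/(683893 + P(725)) = 1/(683893 + 637) = 1/684530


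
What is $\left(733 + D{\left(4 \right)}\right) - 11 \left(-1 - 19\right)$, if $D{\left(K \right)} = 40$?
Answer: $993$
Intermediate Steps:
$\left(733 + D{\left(4 \right)}\right) - 11 \left(-1 - 19\right) = \left(733 + 40\right) - 11 \left(-1 - 19\right) = 773 - -220 = 773 + 220 = 993$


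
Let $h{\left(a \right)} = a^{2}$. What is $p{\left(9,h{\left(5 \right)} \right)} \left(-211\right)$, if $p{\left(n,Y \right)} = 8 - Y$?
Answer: $3587$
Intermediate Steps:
$p{\left(9,h{\left(5 \right)} \right)} \left(-211\right) = \left(8 - 5^{2}\right) \left(-211\right) = \left(8 - 25\right) \left(-211\right) = \left(-17\right) \left(-211\right) = 3587$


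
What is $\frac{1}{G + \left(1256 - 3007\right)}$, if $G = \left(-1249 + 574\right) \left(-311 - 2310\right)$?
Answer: $\frac{1}{1767424} \approx 5.6579 \cdot 10^{-7}$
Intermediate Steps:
$G = 1769175$ ($G = \left(-675\right) \left(-2621\right) = 1769175$)
$\frac{1}{G + \left(1256 - 3007\right)} = \frac{1}{1769175 + \left(1256 - 3007\right)} = \frac{1}{1769175 - 1751} = \frac{1}{1767424}$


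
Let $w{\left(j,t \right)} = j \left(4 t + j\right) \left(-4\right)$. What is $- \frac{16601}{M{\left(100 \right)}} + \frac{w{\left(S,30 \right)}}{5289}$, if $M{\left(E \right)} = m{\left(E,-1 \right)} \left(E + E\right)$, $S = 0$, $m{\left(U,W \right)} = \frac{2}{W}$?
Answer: $\frac{16601}{400} \approx 41.503$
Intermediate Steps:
$w{\left(j,t \right)} = - 4 j \left(j + 4 t\right)$ ($w{\left(j,t \right)} = j \left(j + 4 t\right) \left(-4\right) = - 4 j \left(j + 4 t\right)$)
$M{\left(E \right)} = - 4 E$ ($M{\left(E \right)} = \frac{2}{-1} \left(E + E\right) = 2 \left(-1\right) 2 E = - 2 \cdot 2 E = - 4 E$)
$- \frac{16601}{M{\left(100 \right)}} + \frac{w{\left(S,30 \right)}}{5289} = - \frac{16601}{\left(-4\right) 100} + \frac{\left(-4\right) 0 \left(0 + 4 \cdot 30\right)}{5289} = - \frac{16601}{-400} + \left(-4\right) 0 \left(0 + 120\right) \frac{1}{5289} = \left(-16601\right) \left(- \frac{1}{400}\right) + \left(-4\right) 0 \cdot 120 \cdot \frac{1}{5289} = \frac{16601}{400} + 0 \cdot \frac{1}{5289} = \frac{16601}{400} + 0 = \frac{16601}{400}$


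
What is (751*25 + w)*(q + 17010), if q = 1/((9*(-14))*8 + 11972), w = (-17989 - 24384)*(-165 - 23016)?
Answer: 45797633010866902/2741 ≈ 1.6708e+13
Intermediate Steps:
w = 982248513 (w = -42373*(-23181) = 982248513)
q = 1/10964 (q = 1/(-126*8 + 11972) = 1/(-1008 + 11972) = 1/10964 ≈ 9.1208e-5)
(751*25 + w)*(q + 17010) = (751*25 + 982248513)*(1/10964 + 17010) = (18775 + 982248513)*(186497641/10964) = 982267288*(186497641/10964) = 45797633010866902/2741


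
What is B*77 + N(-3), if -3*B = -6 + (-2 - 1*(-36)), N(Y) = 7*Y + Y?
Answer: -2228/3 ≈ -742.67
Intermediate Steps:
N(Y) = 8*Y
B = -28/3 (B = -(-6 + (-2 - 1*(-36)))/3 = -(-6 + (-2 + 36))/3 = -(-6 + 34)/3 = -⅓*28 = -28/3 ≈ -9.3333)
B*77 + N(-3) = -28/3*77 + 8*(-3) = -2156/3 - 24 = -2228/3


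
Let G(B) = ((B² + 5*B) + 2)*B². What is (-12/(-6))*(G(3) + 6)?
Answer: 480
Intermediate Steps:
G(B) = B²*(2 + B² + 5*B) (G(B) = (2 + B² + 5*B)*B² = B²*(2 + B² + 5*B))
(-12/(-6))*(G(3) + 6) = (-12/(-6))*(3²*(2 + 3² + 5*3) + 6) = (-12*(-⅙))*(9*(2 + 9 + 15) + 6) = 2*(9*26 + 6) = 2*(234 + 6) = 2*240 = 480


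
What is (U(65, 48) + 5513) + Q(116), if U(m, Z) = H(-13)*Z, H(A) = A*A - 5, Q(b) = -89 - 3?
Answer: 13293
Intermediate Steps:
Q(b) = -92
H(A) = -5 + A**2 (H(A) = A**2 - 5 = -5 + A**2)
U(m, Z) = 164*Z (U(m, Z) = (-5 + (-13)**2)*Z = (-5 + 169)*Z = 164*Z)
(U(65, 48) + 5513) + Q(116) = (164*48 + 5513) - 92 = (7872 + 5513) - 92 = 13385 - 92 = 13293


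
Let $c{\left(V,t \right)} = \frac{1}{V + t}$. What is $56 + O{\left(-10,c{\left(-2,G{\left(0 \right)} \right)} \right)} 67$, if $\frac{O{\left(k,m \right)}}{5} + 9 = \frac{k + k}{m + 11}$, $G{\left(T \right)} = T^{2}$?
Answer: $- \frac{75539}{21} \approx -3597.1$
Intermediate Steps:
$O{\left(k,m \right)} = -45 + \frac{10 k}{11 + m}$ ($O{\left(k,m \right)} = -45 + 5 \frac{k + k}{m + 11} = -45 + 5 \frac{2 k}{11 + m} = -45 + \frac{10 k}{11 + m}$)
$56 + O{\left(-10,c{\left(-2,G{\left(0 \right)} \right)} \right)} 67 = 56 + \frac{5 \left(-99 - \frac{9}{-2 + 0^{2}} + 2 \left(-10\right)\right)}{11 + \frac{1}{-2 + 0^{2}}} \cdot 67 = 56 + \frac{5 \left(-99 - \frac{9}{-2 + 0} - 20\right)}{11 + \frac{1}{-2 + 0}} \cdot 67 = 56 + \frac{5 \left(-99 - \frac{9}{-2} - 20\right)}{11 + \frac{1}{-2}} \cdot 67 = 56 + \frac{5 \left(-99 - - \frac{9}{2} - 20\right)}{11 - \frac{1}{2}} \cdot 67 = 56 + \frac{5 \left(-99 + \frac{9}{2} - 20\right)}{\frac{21}{2}} \cdot 67 = 56 + 5 \cdot \frac{2}{21} \left(- \frac{229}{2}\right) 67 = 56 - \frac{76715}{21} = - \frac{75539}{21}$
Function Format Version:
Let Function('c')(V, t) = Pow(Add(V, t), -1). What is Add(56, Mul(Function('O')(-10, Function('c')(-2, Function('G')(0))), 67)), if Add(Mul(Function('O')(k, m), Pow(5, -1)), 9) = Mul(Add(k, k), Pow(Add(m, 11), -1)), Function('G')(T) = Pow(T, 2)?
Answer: Rational(-75539, 21) ≈ -3597.1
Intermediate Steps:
Function('O')(k, m) = Add(-45, Mul(10, k, Pow(Add(11, m), -1))) (Function('O')(k, m) = Add(-45, Mul(5, Mul(Add(k, k), Pow(Add(m, 11), -1)))) = Add(-45, Mul(5, Mul(Mul(2, k), Pow(Add(11, m), -1)))) = Add(-45, Mul(5, Mul(2, k, Pow(Add(11, m), -1)))) = Add(-45, Mul(10, k, Pow(Add(11, m), -1))))
Add(56, Mul(Function('O')(-10, Function('c')(-2, Function('G')(0))), 67)) = Add(56, Mul(Mul(5, Pow(Add(11, Pow(Add(-2, Pow(0, 2)), -1)), -1), Add(-99, Mul(-9, Pow(Add(-2, Pow(0, 2)), -1)), Mul(2, -10))), 67)) = Add(56, Mul(Mul(5, Pow(Add(11, Pow(Add(-2, 0), -1)), -1), Add(-99, Mul(-9, Pow(Add(-2, 0), -1)), -20)), 67)) = Add(56, Mul(Mul(5, Pow(Add(11, Pow(-2, -1)), -1), Add(-99, Mul(-9, Pow(-2, -1)), -20)), 67)) = Add(56, Mul(Mul(5, Pow(Add(11, Rational(-1, 2)), -1), Add(-99, Mul(-9, Rational(-1, 2)), -20)), 67)) = Add(56, Mul(Mul(5, Pow(Rational(21, 2), -1), Add(-99, Rational(9, 2), -20)), 67)) = Add(56, Mul(Mul(5, Rational(2, 21), Rational(-229, 2)), 67)) = Add(56, Mul(Rational(-1145, 21), 67)) = Add(56, Rational(-76715, 21)) = Rational(-75539, 21)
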